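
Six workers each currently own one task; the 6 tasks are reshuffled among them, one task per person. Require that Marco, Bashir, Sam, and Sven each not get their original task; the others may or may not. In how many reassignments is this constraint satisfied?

362

Let A_j be the event that the j-th constrained one is fixed. By inclusion-exclusion over the 4 events:
Σ_{j=0}^{4} (-1)^j C(4,j)(6-j)!
= C(4,0)·6! - C(4,1)·5! + C(4,2)·4! - C(4,3)·3! + C(4,4)·2!
= 720 - 480 + 144 - 24 + 2
= 362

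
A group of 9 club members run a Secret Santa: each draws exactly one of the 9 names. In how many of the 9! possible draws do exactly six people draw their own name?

168

Pick the 6 fixed positions: C(9,6) = 84 ways.
The remaining 3 must be deranged: !3 = 2.
Total: 84 × 2 = 168.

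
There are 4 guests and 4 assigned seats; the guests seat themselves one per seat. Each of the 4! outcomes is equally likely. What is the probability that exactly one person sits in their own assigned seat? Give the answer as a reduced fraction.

1/3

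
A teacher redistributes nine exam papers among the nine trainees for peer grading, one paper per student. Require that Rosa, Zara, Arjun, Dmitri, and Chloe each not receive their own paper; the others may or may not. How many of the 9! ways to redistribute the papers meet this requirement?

Inclusion-exclusion on the 5 forbidden self-matches:
Σ_{j=0}^{5} (-1)^j C(5,j)(9-j)!
= C(5,0)·9! - C(5,1)·8! + C(5,2)·7! - C(5,3)·6! + C(5,4)·5! - C(5,5)·4!
= 362880 - 201600 + 50400 - 7200 + 600 - 24
= 205056

205056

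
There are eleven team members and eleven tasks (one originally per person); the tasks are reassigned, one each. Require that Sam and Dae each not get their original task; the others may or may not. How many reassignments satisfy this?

33022080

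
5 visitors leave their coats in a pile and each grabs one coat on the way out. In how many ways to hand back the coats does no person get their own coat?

!5 is the nearest integer to 5!/e.
5! = 120, and 120/e ≈ 44.15, so !5 = 44.

44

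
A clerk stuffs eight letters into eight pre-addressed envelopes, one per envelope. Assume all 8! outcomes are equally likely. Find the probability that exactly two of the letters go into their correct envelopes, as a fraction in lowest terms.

Favorable outcomes: C(8,2)·!6 = 28·265 = 7420.
Total outcomes: 8! = 40320.
Probability = 7420/40320 = 53/288.

53/288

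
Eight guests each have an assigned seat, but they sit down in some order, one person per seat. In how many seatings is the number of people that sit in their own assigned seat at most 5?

Sum C(8,i)·!(8-i) for i = 0..5:
  i=0: C(8,0)·!8 = 1·14833 = 14833
  i=1: C(8,1)·!7 = 8·1854 = 14832
  i=2: C(8,2)·!6 = 28·265 = 7420
  i=3: C(8,3)·!5 = 56·44 = 2464
  i=4: C(8,4)·!4 = 70·9 = 630
  i=5: C(8,5)·!3 = 56·2 = 112
Total = 40291.

40291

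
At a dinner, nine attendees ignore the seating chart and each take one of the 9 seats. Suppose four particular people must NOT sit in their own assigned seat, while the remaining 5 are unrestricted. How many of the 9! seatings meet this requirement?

Inclusion-exclusion on the 4 forbidden self-matches:
Σ_{j=0}^{4} (-1)^j C(4,j)(9-j)!
= C(4,0)·9! - C(4,1)·8! + C(4,2)·7! - C(4,3)·6! + C(4,4)·5!
= 362880 - 161280 + 30240 - 2880 + 120
= 229080

229080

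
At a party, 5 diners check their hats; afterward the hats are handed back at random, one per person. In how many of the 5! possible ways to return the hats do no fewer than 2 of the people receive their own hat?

31

Sum C(5,i)·!(5-i) for i = 2..5:
  i=2: C(5,2)·!3 = 10·2 = 20
  i=3: C(5,3)·!2 = 10·1 = 10
  i=4: C(5,4)·!1 = 5·0 = 0
  i=5: C(5,5)·!0 = 1·1 = 1
Total = 31.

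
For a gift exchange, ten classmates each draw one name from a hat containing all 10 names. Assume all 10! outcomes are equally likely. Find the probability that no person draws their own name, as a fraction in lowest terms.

16481/44800

Favorable outcomes: !10 = 1334961.
Total outcomes: 10! = 3628800.
Probability = 1334961/3628800 = 16481/44800.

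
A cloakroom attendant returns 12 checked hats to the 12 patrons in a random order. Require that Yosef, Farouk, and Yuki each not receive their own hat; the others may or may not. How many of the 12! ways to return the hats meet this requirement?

369774720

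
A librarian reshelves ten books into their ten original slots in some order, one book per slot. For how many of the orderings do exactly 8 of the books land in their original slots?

45

Choose which 8 of the 10 are fixed: C(10,8) = 45.
The remaining 2 must be deranged: !2 = 1.
Total: 45 × 1 = 45.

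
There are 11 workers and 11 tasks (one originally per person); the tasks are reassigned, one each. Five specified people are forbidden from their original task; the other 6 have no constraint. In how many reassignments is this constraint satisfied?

25022880

Inclusion-exclusion on the 5 forbidden self-matches:
Σ_{j=0}^{5} (-1)^j C(5,j)(11-j)!
= C(5,0)·11! - C(5,1)·10! + C(5,2)·9! - C(5,3)·8! + C(5,4)·7! - C(5,5)·6!
= 39916800 - 18144000 + 3628800 - 403200 + 25200 - 720
= 25022880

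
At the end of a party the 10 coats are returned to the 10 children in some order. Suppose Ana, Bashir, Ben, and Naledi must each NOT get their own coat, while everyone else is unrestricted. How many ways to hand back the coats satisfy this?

2399760

Inclusion-exclusion on the 4 forbidden self-matches:
Σ_{j=0}^{4} (-1)^j C(4,j)(10-j)!
= C(4,0)·10! - C(4,1)·9! + C(4,2)·8! - C(4,3)·7! + C(4,4)·6!
= 3628800 - 1451520 + 241920 - 20160 + 720
= 2399760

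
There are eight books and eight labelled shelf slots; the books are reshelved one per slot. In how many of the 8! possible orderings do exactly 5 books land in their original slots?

112

Choose which 5 of the 8 are fixed: C(8,5) = 56.
The remaining 3 must be deranged: !3 = 2.
Total: 56 × 2 = 112.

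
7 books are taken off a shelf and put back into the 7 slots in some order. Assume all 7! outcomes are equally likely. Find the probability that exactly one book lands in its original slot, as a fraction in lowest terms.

53/144

Favorable outcomes: C(7,1)·!6 = 7·265 = 1855.
Total outcomes: 7! = 5040.
Probability = 1855/5040 = 53/144.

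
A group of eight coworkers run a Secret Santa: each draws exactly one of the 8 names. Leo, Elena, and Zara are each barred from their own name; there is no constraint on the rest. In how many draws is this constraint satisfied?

27240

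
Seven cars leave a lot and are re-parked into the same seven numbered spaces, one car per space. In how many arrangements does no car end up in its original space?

!7 is the nearest integer to 7!/e.
7! = 5040, and 5040/e ≈ 1854.11, so !7 = 1854.

1854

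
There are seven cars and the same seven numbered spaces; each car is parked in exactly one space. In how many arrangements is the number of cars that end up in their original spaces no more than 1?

Sum C(7,i)·!(7-i) for i = 0..1:
  i=0: C(7,0)·!7 = 1·1854 = 1854
  i=1: C(7,1)·!6 = 7·265 = 1855
Total = 3709.

3709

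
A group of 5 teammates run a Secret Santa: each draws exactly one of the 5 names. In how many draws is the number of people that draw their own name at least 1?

76

# with exactly i fixed is C(5,i)·!(5-i); sum over i=1..5:
  i=1: C(5,1)·!4 = 5·9 = 45
  i=2: C(5,2)·!3 = 10·2 = 20
  i=3: C(5,3)·!2 = 10·1 = 10
  i=4: C(5,4)·!1 = 5·0 = 0
  i=5: C(5,5)·!0 = 1·1 = 1
Total = 76.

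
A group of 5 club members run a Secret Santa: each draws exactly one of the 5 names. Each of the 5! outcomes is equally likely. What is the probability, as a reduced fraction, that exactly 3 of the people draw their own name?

1/12

Favorable outcomes: C(5,3)·!2 = 10·1 = 10.
Total outcomes: 5! = 120.
Probability = 10/120 = 1/12.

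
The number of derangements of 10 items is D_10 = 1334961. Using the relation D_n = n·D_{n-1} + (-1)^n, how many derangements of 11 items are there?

14684570

D_11 = 11·1334961 - 1 = 14684570.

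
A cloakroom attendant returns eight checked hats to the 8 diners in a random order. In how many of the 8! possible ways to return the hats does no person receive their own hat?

14833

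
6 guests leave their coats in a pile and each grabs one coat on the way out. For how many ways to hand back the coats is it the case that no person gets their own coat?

265

The subfactorial !6 = [6!/e] (nearest integer).
6! = 720, and 720/e ≈ 264.87, so !6 = 265.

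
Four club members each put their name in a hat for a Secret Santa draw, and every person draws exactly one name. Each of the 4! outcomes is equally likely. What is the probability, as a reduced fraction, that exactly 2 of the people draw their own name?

1/4

Favorable outcomes: C(4,2)·!2 = 6·1 = 6.
Total outcomes: 4! = 24.
Probability = 6/24 = 1/4.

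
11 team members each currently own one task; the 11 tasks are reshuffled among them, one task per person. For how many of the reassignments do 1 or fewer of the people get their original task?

29369141

# with exactly i fixed is C(11,i)·!(11-i); sum over i=0..1:
  i=0: C(11,0)·!11 = 1·14684570 = 14684570
  i=1: C(11,1)·!10 = 11·1334961 = 14684571
Total = 29369141.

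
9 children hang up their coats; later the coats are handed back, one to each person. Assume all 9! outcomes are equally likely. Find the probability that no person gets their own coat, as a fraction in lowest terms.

Favorable outcomes: !9 = 133496.
Total outcomes: 9! = 362880.
Probability = 133496/362880 = 16687/45360.

16687/45360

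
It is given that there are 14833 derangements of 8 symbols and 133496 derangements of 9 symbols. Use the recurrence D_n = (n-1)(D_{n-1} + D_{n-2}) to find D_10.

D_10 = (10-1)·(D_9 + D_8) = 9·(133496 + 14833) = 9·148329 = 1334961.

1334961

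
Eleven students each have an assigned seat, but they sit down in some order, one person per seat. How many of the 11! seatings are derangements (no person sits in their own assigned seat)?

By inclusion-exclusion, !11 = Σ (-1)^k · 11!/k! for k=0..11
= 11! - 11!/1! + 11!/2! - 11!/3! + 11!/4! - 11!/5! + 11!/6! - 11!/7! + 11!/8! - 11!/9! + 11!/10! - 11!/11!
= 39916800 - 39916800 + 19958400 - 6652800 + 1663200 - 332640 + 55440 - 7920 + 990 - 110 + 11 - 1
= 14684570

14684570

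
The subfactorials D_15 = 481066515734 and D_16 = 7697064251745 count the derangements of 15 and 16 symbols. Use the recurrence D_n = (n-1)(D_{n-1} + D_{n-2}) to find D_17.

130850092279664

D_17 = (17-1)·(D_16 + D_15) = 16·(7697064251745 + 481066515734) = 16·8178130767479 = 130850092279664.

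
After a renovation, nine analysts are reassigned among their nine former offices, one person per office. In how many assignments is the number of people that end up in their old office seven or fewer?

362879

Sum C(9,i)·!(9-i) for i = 0..7:
  i=0: C(9,0)·!9 = 1·133496 = 133496
  i=1: C(9,1)·!8 = 9·14833 = 133497
  i=2: C(9,2)·!7 = 36·1854 = 66744
  i=3: C(9,3)·!6 = 84·265 = 22260
  i=4: C(9,4)·!5 = 126·44 = 5544
  i=5: C(9,5)·!4 = 126·9 = 1134
  i=6: C(9,6)·!3 = 84·2 = 168
  i=7: C(9,7)·!2 = 36·1 = 36
Total = 362879.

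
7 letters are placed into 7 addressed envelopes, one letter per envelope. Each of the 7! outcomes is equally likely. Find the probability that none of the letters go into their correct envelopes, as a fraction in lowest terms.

Favorable outcomes: !7 = 1854.
Total outcomes: 7! = 5040.
Probability = 1854/5040 = 103/280.

103/280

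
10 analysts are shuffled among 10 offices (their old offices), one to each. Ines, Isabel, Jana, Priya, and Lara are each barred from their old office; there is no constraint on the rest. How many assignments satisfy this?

Let A_j be the event that the j-th constrained one is fixed. By inclusion-exclusion over the 5 events:
Σ_{j=0}^{5} (-1)^j C(5,j)(10-j)!
= C(5,0)·10! - C(5,1)·9! + C(5,2)·8! - C(5,3)·7! + C(5,4)·6! - C(5,5)·5!
= 3628800 - 1814400 + 403200 - 50400 + 3600 - 120
= 2170680

2170680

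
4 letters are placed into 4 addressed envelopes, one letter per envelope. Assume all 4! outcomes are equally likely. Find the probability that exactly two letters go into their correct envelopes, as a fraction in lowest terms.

Favorable outcomes: C(4,2)·!2 = 6·1 = 6.
Total outcomes: 4! = 24.
Probability = 6/24 = 1/4.

1/4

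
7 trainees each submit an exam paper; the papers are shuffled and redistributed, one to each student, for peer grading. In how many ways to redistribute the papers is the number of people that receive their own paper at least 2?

# with exactly i fixed is C(7,i)·!(7-i); sum over i=2..7:
  i=2: C(7,2)·!5 = 21·44 = 924
  i=3: C(7,3)·!4 = 35·9 = 315
  i=4: C(7,4)·!3 = 35·2 = 70
  i=5: C(7,5)·!2 = 21·1 = 21
  i=6: C(7,6)·!1 = 7·0 = 0
  i=7: C(7,7)·!0 = 1·1 = 1
Total = 1331.

1331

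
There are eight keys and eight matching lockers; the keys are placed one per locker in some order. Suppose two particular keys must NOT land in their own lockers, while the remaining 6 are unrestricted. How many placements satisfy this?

30960

Inclusion-exclusion on the 2 forbidden self-matches:
Σ_{j=0}^{2} (-1)^j C(2,j)(8-j)!
= C(2,0)·8! - C(2,1)·7! + C(2,2)·6!
= 40320 - 10080 + 720
= 30960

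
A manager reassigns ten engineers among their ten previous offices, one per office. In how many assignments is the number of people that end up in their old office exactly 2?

Choose which 2 of the 10 are fixed: C(10,2) = 45.
The other 8 form a derangement: !8 = 14833.
Total: 45 × 14833 = 667485.

667485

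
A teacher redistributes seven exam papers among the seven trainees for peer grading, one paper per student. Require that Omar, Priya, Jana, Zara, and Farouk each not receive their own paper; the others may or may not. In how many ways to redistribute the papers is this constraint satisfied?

2428

Let A_j be the event that the j-th constrained one is fixed. By inclusion-exclusion over the 5 events:
Σ_{j=0}^{5} (-1)^j C(5,j)(7-j)!
= C(5,0)·7! - C(5,1)·6! + C(5,2)·5! - C(5,3)·4! + C(5,4)·3! - C(5,5)·2!
= 5040 - 3600 + 1200 - 240 + 30 - 2
= 2428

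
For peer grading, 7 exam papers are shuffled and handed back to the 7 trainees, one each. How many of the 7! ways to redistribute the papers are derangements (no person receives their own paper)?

1854

The number of derangements of 7 is !7 = Σ_{k=0}^{7} (-1)^k·7!/k!
= 7! - 7!/1! + 7!/2! - 7!/3! + 7!/4! - 7!/5! + 7!/6! - 7!/7!
= 5040 - 5040 + 2520 - 840 + 210 - 42 + 7 - 1
= 1854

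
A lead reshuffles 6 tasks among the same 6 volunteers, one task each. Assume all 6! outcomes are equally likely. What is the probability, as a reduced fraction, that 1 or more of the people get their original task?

91/144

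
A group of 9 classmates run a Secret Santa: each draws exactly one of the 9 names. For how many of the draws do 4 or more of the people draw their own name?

# with exactly i fixed is C(9,i)·!(9-i); sum over i=4..9:
  i=4: C(9,4)·!5 = 126·44 = 5544
  i=5: C(9,5)·!4 = 126·9 = 1134
  i=6: C(9,6)·!3 = 84·2 = 168
  i=7: C(9,7)·!2 = 36·1 = 36
  i=8: C(9,8)·!1 = 9·0 = 0
  i=9: C(9,9)·!0 = 1·1 = 1
Total = 6883.

6883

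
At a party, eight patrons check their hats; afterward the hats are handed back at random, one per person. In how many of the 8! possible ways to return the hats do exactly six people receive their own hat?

Choose which 6 of the 8 are fixed: C(8,6) = 28.
The other 2 form a derangement: !2 = 1.
Total: 28 × 1 = 28.

28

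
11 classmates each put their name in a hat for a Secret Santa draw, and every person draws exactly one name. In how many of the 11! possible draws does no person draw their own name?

14684570

The number of derangements of 11 is !11 = Σ_{k=0}^{11} (-1)^k·11!/k!
= 11! - 11!/1! + 11!/2! - 11!/3! + 11!/4! - 11!/5! + 11!/6! - 11!/7! + 11!/8! - 11!/9! + 11!/10! - 11!/11!
= 39916800 - 39916800 + 19958400 - 6652800 + 1663200 - 332640 + 55440 - 7920 + 990 - 110 + 11 - 1
= 14684570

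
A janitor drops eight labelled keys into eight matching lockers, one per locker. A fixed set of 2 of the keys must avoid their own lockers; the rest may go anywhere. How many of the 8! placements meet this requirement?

Let A_j be the event that the j-th constrained one is fixed. By inclusion-exclusion over the 2 events:
Σ_{j=0}^{2} (-1)^j C(2,j)(8-j)!
= C(2,0)·8! - C(2,1)·7! + C(2,2)·6!
= 40320 - 10080 + 720
= 30960

30960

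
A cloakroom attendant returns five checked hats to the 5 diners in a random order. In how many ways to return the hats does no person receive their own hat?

44

The number of derangements of 5 is !5 = Σ_{k=0}^{5} (-1)^k·5!/k!
= 5! - 5!/1! + 5!/2! - 5!/3! + 5!/4! - 5!/5!
= 120 - 120 + 60 - 20 + 5 - 1
= 44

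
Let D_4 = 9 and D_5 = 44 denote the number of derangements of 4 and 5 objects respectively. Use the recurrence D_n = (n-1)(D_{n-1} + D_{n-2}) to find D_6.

265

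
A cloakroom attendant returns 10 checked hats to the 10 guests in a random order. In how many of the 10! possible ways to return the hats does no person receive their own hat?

The number of derangements of 10 is !10 = Σ_{k=0}^{10} (-1)^k·10!/k!
= 10! - 10!/1! + 10!/2! - 10!/3! + 10!/4! - 10!/5! + 10!/6! - 10!/7! + 10!/8! - 10!/9! + 10!/10!
= 3628800 - 3628800 + 1814400 - 604800 + 151200 - 30240 + 5040 - 720 + 90 - 10 + 1
= 1334961

1334961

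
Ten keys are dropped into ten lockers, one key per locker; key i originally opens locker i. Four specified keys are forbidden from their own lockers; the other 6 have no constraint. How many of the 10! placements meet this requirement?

2399760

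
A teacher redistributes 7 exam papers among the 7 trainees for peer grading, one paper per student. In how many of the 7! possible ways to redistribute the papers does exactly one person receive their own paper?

1855

Pick the single fixed position: C(7,1) = 7 ways.
The remaining 6 must be deranged: !6 = 265.
Total: 7 × 265 = 1855.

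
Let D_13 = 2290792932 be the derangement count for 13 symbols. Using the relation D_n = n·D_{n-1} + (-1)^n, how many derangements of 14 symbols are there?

D_14 = 14·2290792932 + 1 = 32071101049.

32071101049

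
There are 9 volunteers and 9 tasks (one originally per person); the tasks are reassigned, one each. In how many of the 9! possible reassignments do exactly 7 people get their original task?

Choose which 7 of the 9 are fixed: C(9,7) = 36.
The other 2 form a derangement: !2 = 1.
Total: 36 × 1 = 36.

36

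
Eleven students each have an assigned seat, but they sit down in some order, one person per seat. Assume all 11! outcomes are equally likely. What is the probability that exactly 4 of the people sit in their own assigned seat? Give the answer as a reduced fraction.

103/6720

Favorable outcomes: C(11,4)·!7 = 330·1854 = 611820.
Total outcomes: 11! = 39916800.
Probability = 611820/39916800 = 103/6720.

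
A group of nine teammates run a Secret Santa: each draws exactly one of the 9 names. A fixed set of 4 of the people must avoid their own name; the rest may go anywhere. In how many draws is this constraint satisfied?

229080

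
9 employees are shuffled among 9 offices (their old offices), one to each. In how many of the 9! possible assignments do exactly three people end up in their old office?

Choose which 3 of the 9 are fixed: C(9,3) = 84.
The remaining 6 must be deranged: !6 = 265.
Total: 84 × 265 = 22260.

22260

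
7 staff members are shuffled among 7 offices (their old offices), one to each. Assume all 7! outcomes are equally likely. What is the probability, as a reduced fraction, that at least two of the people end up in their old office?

1331/5040

Favorable outcomes: Σ_{i≥2} C(7,i)·!(7-i) = 21·44 + 35·9 + 35·2 + 21·1 + 7·0 + 1·1 = 1331.
Total outcomes: 7! = 5040.
Probability = 1331/5040 = 1331/5040.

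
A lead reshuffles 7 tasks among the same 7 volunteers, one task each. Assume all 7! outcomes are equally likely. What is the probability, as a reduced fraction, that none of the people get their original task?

103/280

Favorable outcomes: !7 = 1854.
Total outcomes: 7! = 5040.
Probability = 1854/5040 = 103/280.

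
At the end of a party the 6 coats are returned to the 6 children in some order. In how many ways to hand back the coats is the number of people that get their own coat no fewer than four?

# with exactly i fixed is C(6,i)·!(6-i); sum over i=4..6:
  i=4: C(6,4)·!2 = 15·1 = 15
  i=5: C(6,5)·!1 = 6·0 = 0
  i=6: C(6,6)·!0 = 1·1 = 1
Total = 16.

16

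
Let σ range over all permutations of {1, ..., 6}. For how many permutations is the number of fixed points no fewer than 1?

455

# with exactly i fixed is C(6,i)·!(6-i); sum over i=1..6:
  i=1: C(6,1)·!5 = 6·44 = 264
  i=2: C(6,2)·!4 = 15·9 = 135
  i=3: C(6,3)·!3 = 20·2 = 40
  i=4: C(6,4)·!2 = 15·1 = 15
  i=5: C(6,5)·!1 = 6·0 = 0
  i=6: C(6,6)·!0 = 1·1 = 1
Total = 455.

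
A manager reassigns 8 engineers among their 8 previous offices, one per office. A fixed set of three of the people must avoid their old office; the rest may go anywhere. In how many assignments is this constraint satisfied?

27240

Inclusion-exclusion on the 3 forbidden self-matches:
Σ_{j=0}^{3} (-1)^j C(3,j)(8-j)!
= C(3,0)·8! - C(3,1)·7! + C(3,2)·6! - C(3,3)·5!
= 40320 - 15120 + 2160 - 120
= 27240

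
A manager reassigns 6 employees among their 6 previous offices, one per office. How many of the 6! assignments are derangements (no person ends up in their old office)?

265

Use !n = n·!(n-1) + (-1)^n.
!6 = 6·44 + 1 = 265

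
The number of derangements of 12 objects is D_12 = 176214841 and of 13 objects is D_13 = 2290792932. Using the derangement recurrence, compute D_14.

32071101049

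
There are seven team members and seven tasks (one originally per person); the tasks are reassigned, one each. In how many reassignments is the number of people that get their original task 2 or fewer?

4633

# with exactly i fixed is C(7,i)·!(7-i); sum over i=0..2:
  i=0: C(7,0)·!7 = 1·1854 = 1854
  i=1: C(7,1)·!6 = 7·265 = 1855
  i=2: C(7,2)·!5 = 21·44 = 924
Total = 4633.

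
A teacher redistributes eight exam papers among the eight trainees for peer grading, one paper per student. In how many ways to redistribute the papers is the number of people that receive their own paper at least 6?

29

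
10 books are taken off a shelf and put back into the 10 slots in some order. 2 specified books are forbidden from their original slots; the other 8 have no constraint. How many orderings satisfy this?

Inclusion-exclusion on the 2 forbidden self-matches:
Σ_{j=0}^{2} (-1)^j C(2,j)(10-j)!
= C(2,0)·10! - C(2,1)·9! + C(2,2)·8!
= 3628800 - 725760 + 40320
= 2943360

2943360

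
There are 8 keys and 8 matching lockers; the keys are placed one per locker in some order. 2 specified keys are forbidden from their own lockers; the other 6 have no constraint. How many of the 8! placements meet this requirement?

Inclusion-exclusion on the 2 forbidden self-matches:
Σ_{j=0}^{2} (-1)^j C(2,j)(8-j)!
= C(2,0)·8! - C(2,1)·7! + C(2,2)·6!
= 40320 - 10080 + 720
= 30960

30960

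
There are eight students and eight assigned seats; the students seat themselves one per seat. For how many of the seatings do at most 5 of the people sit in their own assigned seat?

# with exactly i fixed is C(8,i)·!(8-i); sum over i=0..5:
  i=0: C(8,0)·!8 = 1·14833 = 14833
  i=1: C(8,1)·!7 = 8·1854 = 14832
  i=2: C(8,2)·!6 = 28·265 = 7420
  i=3: C(8,3)·!5 = 56·44 = 2464
  i=4: C(8,4)·!4 = 70·9 = 630
  i=5: C(8,5)·!3 = 56·2 = 112
Total = 40291.

40291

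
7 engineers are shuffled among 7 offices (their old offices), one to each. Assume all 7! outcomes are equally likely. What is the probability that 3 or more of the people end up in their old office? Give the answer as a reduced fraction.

407/5040

Favorable outcomes: Σ_{i≥3} C(7,i)·!(7-i) = 35·9 + 35·2 + 21·1 + 7·0 + 1·1 = 407.
Total outcomes: 7! = 5040.
Probability = 407/5040 = 407/5040.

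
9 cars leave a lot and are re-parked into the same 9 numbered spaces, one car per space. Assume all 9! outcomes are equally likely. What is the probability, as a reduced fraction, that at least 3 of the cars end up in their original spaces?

Favorable outcomes: Σ_{i≥3} C(9,i)·!(9-i) = 84·265 + 126·44 + 126·9 + 84·2 + 36·1 + 9·0 + 1·1 = 29143.
Total outcomes: 9! = 362880.
Probability = 29143/362880 = 29143/362880.

29143/362880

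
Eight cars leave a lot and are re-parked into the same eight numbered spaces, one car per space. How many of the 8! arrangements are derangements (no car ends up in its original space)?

By inclusion-exclusion, !8 = Σ (-1)^k · 8!/k! for k=0..8
= 8! - 8!/1! + 8!/2! - 8!/3! + 8!/4! - 8!/5! + 8!/6! - 8!/7! + 8!/8!
= 40320 - 40320 + 20160 - 6720 + 1680 - 336 + 56 - 8 + 1
= 14833

14833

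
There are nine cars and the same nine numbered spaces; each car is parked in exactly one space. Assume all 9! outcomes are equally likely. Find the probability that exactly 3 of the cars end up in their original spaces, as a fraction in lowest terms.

53/864

Favorable outcomes: C(9,3)·!6 = 84·265 = 22260.
Total outcomes: 9! = 362880.
Probability = 22260/362880 = 53/864.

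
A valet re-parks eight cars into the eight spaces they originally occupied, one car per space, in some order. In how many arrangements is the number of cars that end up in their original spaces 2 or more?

Sum C(8,i)·!(8-i) for i = 2..8:
  i=2: C(8,2)·!6 = 28·265 = 7420
  i=3: C(8,3)·!5 = 56·44 = 2464
  i=4: C(8,4)·!4 = 70·9 = 630
  i=5: C(8,5)·!3 = 56·2 = 112
  i=6: C(8,6)·!2 = 28·1 = 28
  i=7: C(8,7)·!1 = 8·0 = 0
  i=8: C(8,8)·!0 = 1·1 = 1
Total = 10655.

10655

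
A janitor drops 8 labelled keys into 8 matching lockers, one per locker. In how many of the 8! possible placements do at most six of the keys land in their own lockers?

# with exactly i fixed is C(8,i)·!(8-i); sum over i=0..6:
  i=0: C(8,0)·!8 = 1·14833 = 14833
  i=1: C(8,1)·!7 = 8·1854 = 14832
  i=2: C(8,2)·!6 = 28·265 = 7420
  i=3: C(8,3)·!5 = 56·44 = 2464
  i=4: C(8,4)·!4 = 70·9 = 630
  i=5: C(8,5)·!3 = 56·2 = 112
  i=6: C(8,6)·!2 = 28·1 = 28
Total = 40319.

40319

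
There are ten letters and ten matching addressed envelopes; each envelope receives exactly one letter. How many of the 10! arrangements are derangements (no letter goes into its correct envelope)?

1334961

By inclusion-exclusion, !10 = Σ (-1)^k · 10!/k! for k=0..10
= 10! - 10!/1! + 10!/2! - 10!/3! + 10!/4! - 10!/5! + 10!/6! - 10!/7! + 10!/8! - 10!/9! + 10!/10!
= 3628800 - 3628800 + 1814400 - 604800 + 151200 - 30240 + 5040 - 720 + 90 - 10 + 1
= 1334961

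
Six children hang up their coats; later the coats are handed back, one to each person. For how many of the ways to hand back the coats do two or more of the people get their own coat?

Sum C(6,i)·!(6-i) for i = 2..6:
  i=2: C(6,2)·!4 = 15·9 = 135
  i=3: C(6,3)·!3 = 20·2 = 40
  i=4: C(6,4)·!2 = 15·1 = 15
  i=5: C(6,5)·!1 = 6·0 = 0
  i=6: C(6,6)·!0 = 1·1 = 1
Total = 191.

191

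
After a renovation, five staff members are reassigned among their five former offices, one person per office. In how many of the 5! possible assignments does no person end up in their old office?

44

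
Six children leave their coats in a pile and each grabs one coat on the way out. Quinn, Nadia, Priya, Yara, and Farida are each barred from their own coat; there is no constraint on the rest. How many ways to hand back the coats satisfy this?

309

Let A_j be the event that the j-th constrained one is fixed. By inclusion-exclusion over the 5 events:
Σ_{j=0}^{5} (-1)^j C(5,j)(6-j)!
= C(5,0)·6! - C(5,1)·5! + C(5,2)·4! - C(5,3)·3! + C(5,4)·2! - C(5,5)·1!
= 720 - 600 + 240 - 60 + 10 - 1
= 309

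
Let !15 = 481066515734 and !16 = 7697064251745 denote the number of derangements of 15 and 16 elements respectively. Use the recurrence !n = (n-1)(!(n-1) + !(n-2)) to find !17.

!17 = (17-1)·(!16 + !15) = 16·(7697064251745 + 481066515734) = 16·8178130767479 = 130850092279664.

130850092279664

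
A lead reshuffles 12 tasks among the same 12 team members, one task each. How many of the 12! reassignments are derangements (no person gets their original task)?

176214841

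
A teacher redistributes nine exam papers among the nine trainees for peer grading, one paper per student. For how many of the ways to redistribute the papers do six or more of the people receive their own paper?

205

Sum C(9,i)·!(9-i) for i = 6..9:
  i=6: C(9,6)·!3 = 84·2 = 168
  i=7: C(9,7)·!2 = 36·1 = 36
  i=8: C(9,8)·!1 = 9·0 = 0
  i=9: C(9,9)·!0 = 1·1 = 1
Total = 205.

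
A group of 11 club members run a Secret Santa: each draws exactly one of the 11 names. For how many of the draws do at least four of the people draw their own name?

757934

# with exactly i fixed is C(11,i)·!(11-i); sum over i=4..11:
  i=4: C(11,4)·!7 = 330·1854 = 611820
  i=5: C(11,5)·!6 = 462·265 = 122430
  i=6: C(11,6)·!5 = 462·44 = 20328
  i=7: C(11,7)·!4 = 330·9 = 2970
  i=8: C(11,8)·!3 = 165·2 = 330
  i=9: C(11,9)·!2 = 55·1 = 55
  i=10: C(11,10)·!1 = 11·0 = 0
  i=11: C(11,11)·!0 = 1·1 = 1
Total = 757934.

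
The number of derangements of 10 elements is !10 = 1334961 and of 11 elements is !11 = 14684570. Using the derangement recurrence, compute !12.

!12 = (12-1)·(!11 + !10) = 11·(14684570 + 1334961) = 11·16019531 = 176214841.

176214841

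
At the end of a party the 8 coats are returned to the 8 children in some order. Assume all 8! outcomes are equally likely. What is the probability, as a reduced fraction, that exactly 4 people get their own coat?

1/64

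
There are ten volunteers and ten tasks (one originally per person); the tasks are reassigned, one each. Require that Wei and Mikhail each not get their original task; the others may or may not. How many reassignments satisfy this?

Inclusion-exclusion on the 2 forbidden self-matches:
Σ_{j=0}^{2} (-1)^j C(2,j)(10-j)!
= C(2,0)·10! - C(2,1)·9! + C(2,2)·8!
= 3628800 - 725760 + 40320
= 2943360

2943360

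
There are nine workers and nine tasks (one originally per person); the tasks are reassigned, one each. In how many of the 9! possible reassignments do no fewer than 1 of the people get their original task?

Sum C(9,i)·!(9-i) for i = 1..9:
  i=1: C(9,1)·!8 = 9·14833 = 133497
  i=2: C(9,2)·!7 = 36·1854 = 66744
  i=3: C(9,3)·!6 = 84·265 = 22260
  i=4: C(9,4)·!5 = 126·44 = 5544
  i=5: C(9,5)·!4 = 126·9 = 1134
  i=6: C(9,6)·!3 = 84·2 = 168
  i=7: C(9,7)·!2 = 36·1 = 36
  i=8: C(9,8)·!1 = 9·0 = 0
  i=9: C(9,9)·!0 = 1·1 = 1
Total = 229384.

229384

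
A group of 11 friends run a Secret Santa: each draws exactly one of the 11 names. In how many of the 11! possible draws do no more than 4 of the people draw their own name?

Sum C(11,i)·!(11-i) for i = 0..4:
  i=0: C(11,0)·!11 = 1·14684570 = 14684570
  i=1: C(11,1)·!10 = 11·1334961 = 14684571
  i=2: C(11,2)·!9 = 55·133496 = 7342280
  i=3: C(11,3)·!8 = 165·14833 = 2447445
  i=4: C(11,4)·!7 = 330·1854 = 611820
Total = 39770686.

39770686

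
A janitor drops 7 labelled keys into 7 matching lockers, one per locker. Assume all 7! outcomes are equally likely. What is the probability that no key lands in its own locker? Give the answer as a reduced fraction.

Favorable outcomes: !7 = 1854.
Total outcomes: 7! = 5040.
Probability = 1854/5040 = 103/280.

103/280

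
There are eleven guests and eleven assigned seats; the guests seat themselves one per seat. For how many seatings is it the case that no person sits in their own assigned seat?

!11 = 11! · Σ_{k=0}^{11} (-1)^k/k!
= 11! - 11!/1! + 11!/2! - 11!/3! + 11!/4! - 11!/5! + 11!/6! - 11!/7! + 11!/8! - 11!/9! + 11!/10! - 11!/11!
= 39916800 - 39916800 + 19958400 - 6652800 + 1663200 - 332640 + 55440 - 7920 + 990 - 110 + 11 - 1
= 14684570

14684570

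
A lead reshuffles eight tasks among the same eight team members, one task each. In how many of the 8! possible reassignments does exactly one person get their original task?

14832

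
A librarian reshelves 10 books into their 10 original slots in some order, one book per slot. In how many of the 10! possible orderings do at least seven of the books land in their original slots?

Sum C(10,i)·!(10-i) for i = 7..10:
  i=7: C(10,7)·!3 = 120·2 = 240
  i=8: C(10,8)·!2 = 45·1 = 45
  i=9: C(10,9)·!1 = 10·0 = 0
  i=10: C(10,10)·!0 = 1·1 = 1
Total = 286.

286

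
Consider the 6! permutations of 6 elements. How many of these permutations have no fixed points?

265

By inclusion-exclusion, !6 = Σ (-1)^k · 6!/k! for k=0..6
= 6! - 6!/1! + 6!/2! - 6!/3! + 6!/4! - 6!/5! + 6!/6!
= 720 - 720 + 360 - 120 + 30 - 6 + 1
= 265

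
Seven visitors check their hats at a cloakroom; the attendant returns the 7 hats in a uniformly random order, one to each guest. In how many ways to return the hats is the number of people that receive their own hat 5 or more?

Sum C(7,i)·!(7-i) for i = 5..7:
  i=5: C(7,5)·!2 = 21·1 = 21
  i=6: C(7,6)·!1 = 7·0 = 0
  i=7: C(7,7)·!0 = 1·1 = 1
Total = 22.

22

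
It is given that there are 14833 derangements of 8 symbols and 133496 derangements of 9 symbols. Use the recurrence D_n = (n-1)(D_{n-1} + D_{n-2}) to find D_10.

1334961

D_10 = (10-1)·(D_9 + D_8) = 9·(133496 + 14833) = 9·148329 = 1334961.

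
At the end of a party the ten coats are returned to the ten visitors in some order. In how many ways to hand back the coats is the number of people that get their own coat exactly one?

Pick the single fixed position: C(10,1) = 10 ways.
The other 9 form a derangement: !9 = 133496.
Total: 10 × 133496 = 1334960.

1334960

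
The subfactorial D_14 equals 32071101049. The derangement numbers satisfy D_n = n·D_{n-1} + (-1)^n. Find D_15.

481066515734

D_15 = 15·32071101049 - 1 = 481066515734.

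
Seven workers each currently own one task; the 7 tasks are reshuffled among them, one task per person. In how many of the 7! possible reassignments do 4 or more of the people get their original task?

# with exactly i fixed is C(7,i)·!(7-i); sum over i=4..7:
  i=4: C(7,4)·!3 = 35·2 = 70
  i=5: C(7,5)·!2 = 21·1 = 21
  i=6: C(7,6)·!1 = 7·0 = 0
  i=7: C(7,7)·!0 = 1·1 = 1
Total = 92.

92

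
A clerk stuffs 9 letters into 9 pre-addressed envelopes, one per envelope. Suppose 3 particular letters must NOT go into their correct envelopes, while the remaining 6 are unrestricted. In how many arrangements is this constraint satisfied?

256320

Let A_j be the event that the j-th constrained one is fixed. By inclusion-exclusion over the 3 events:
Σ_{j=0}^{3} (-1)^j C(3,j)(9-j)!
= C(3,0)·9! - C(3,1)·8! + C(3,2)·7! - C(3,3)·6!
= 362880 - 120960 + 15120 - 720
= 256320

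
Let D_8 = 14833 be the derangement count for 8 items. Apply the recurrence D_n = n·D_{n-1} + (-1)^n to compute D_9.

D_9 = 9·14833 - 1 = 133496.

133496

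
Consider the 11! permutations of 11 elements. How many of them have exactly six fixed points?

Choose which 6 of the 11 are fixed: C(11,6) = 462.
The other 5 form a derangement: !5 = 44.
Total: 462 × 44 = 20328.

20328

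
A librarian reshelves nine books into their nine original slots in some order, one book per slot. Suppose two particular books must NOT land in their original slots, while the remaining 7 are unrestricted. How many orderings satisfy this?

Let A_j be the event that the j-th constrained one is fixed. By inclusion-exclusion over the 2 events:
Σ_{j=0}^{2} (-1)^j C(2,j)(9-j)!
= C(2,0)·9! - C(2,1)·8! + C(2,2)·7!
= 362880 - 80640 + 5040
= 287280

287280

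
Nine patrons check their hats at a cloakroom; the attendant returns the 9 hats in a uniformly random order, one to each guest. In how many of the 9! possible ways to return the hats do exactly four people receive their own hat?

5544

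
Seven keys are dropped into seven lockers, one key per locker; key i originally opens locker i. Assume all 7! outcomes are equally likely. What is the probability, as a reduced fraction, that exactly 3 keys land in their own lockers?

1/16

Favorable outcomes: C(7,3)·!4 = 35·9 = 315.
Total outcomes: 7! = 5040.
Probability = 315/5040 = 1/16.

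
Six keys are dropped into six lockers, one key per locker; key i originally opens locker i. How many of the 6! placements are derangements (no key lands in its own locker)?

Use !n = n·!(n-1) + (-1)^n.
!6 = 6·44 + 1 = 265

265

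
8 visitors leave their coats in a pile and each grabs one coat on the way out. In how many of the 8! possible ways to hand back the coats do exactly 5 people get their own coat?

112

Choose which 5 of the 8 are fixed: C(8,5) = 56.
The remaining 3 must be deranged: !3 = 2.
Total: 56 × 2 = 112.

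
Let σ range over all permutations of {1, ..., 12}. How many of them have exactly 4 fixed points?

Choose which 4 of the 12 are fixed: C(12,4) = 495.
The other 8 form a derangement: !8 = 14833.
Total: 495 × 14833 = 7342335.

7342335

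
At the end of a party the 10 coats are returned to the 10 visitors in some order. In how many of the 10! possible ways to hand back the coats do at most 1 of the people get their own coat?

2669921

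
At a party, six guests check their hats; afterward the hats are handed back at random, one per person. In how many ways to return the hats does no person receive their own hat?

265

The subfactorial !6 = [6!/e] (nearest integer).
6! = 720, and 720/e ≈ 264.87, so !6 = 265.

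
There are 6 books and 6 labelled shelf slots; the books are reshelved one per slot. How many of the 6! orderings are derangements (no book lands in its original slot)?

Use !n = (n-1)(!(n-1) + !(n-2)).
!6 = 5·(44 + 9) = 5·53 = 265

265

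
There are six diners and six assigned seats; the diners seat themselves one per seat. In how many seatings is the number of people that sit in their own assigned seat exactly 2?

Pick the 2 fixed positions: C(6,2) = 15 ways.
The remaining 4 must be deranged: !4 = 9.
Total: 15 × 9 = 135.

135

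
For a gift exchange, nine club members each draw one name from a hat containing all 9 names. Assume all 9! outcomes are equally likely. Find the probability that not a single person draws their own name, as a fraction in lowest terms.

16687/45360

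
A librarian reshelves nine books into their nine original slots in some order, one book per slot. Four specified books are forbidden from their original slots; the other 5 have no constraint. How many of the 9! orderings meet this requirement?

229080

Let A_j be the event that the j-th constrained one is fixed. By inclusion-exclusion over the 4 events:
Σ_{j=0}^{4} (-1)^j C(4,j)(9-j)!
= C(4,0)·9! - C(4,1)·8! + C(4,2)·7! - C(4,3)·6! + C(4,4)·5!
= 362880 - 161280 + 30240 - 2880 + 120
= 229080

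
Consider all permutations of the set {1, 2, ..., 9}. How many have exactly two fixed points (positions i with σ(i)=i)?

66744

Choose which 2 of the 9 are fixed: C(9,2) = 36.
The other 7 form a derangement: !7 = 1854.
Total: 36 × 1854 = 66744.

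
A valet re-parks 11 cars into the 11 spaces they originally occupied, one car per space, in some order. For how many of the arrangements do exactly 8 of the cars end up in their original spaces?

330

Choose which 8 of the 11 are fixed: C(11,8) = 165.
The other 3 form a derangement: !3 = 2.
Total: 165 × 2 = 330.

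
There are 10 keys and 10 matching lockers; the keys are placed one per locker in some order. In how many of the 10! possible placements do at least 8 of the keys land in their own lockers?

Sum C(10,i)·!(10-i) for i = 8..10:
  i=8: C(10,8)·!2 = 45·1 = 45
  i=9: C(10,9)·!1 = 10·0 = 0
  i=10: C(10,10)·!0 = 1·1 = 1
Total = 46.

46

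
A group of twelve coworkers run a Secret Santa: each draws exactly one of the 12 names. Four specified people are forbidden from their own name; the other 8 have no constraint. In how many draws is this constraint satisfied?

Inclusion-exclusion on the 4 forbidden self-matches:
Σ_{j=0}^{4} (-1)^j C(4,j)(12-j)!
= C(4,0)·12! - C(4,1)·11! + C(4,2)·10! - C(4,3)·9! + C(4,4)·8!
= 479001600 - 159667200 + 21772800 - 1451520 + 40320
= 339696000

339696000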